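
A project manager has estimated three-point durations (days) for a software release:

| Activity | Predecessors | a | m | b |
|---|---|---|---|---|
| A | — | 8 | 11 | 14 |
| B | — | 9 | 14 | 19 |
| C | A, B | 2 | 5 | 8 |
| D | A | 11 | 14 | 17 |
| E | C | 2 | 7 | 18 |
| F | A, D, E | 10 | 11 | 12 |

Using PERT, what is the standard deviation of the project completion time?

te_A = (8 + 4·11 + 14)/6 = 66/6 = 11; σ²_A = ((14−8)/6)² = 1.000
te_B = (9 + 4·14 + 19)/6 = 84/6 = 14; σ²_B = ((19−9)/6)² = 2.778
te_C = (2 + 4·5 + 8)/6 = 30/6 = 5; σ²_C = ((8−2)/6)² = 1.000
te_D = (11 + 4·14 + 17)/6 = 84/6 = 14; σ²_D = ((17−11)/6)² = 1.000
te_E = (2 + 4·7 + 18)/6 = 48/6 = 8; σ²_E = ((18−2)/6)² = 7.111
te_F = (10 + 4·11 + 12)/6 = 66/6 = 11; σ²_F = ((12−10)/6)² = 0.111

Forward pass:
ES_A = 0; EF_A = 11
ES_B = 0; EF_B = 14
ES_C = max(EF_A=11, EF_B=14) = 14; EF_C = 14+5 = 19
ES_D = 11; EF_D = 11+14 = 25
ES_E = 19; EF_E = 19+8 = 27
ES_F = max(EF_A=11, EF_D=25, EF_E=27) = 27; EF_F = 27+11 = 38
Expected project duration μ = 38 days. Critical path: B → C → E → F.

Variance along critical path = 2.778 + 1.000 + 7.111 + 0.111 = 11.000
σ = √11.000 = 3.317 days

3.32 days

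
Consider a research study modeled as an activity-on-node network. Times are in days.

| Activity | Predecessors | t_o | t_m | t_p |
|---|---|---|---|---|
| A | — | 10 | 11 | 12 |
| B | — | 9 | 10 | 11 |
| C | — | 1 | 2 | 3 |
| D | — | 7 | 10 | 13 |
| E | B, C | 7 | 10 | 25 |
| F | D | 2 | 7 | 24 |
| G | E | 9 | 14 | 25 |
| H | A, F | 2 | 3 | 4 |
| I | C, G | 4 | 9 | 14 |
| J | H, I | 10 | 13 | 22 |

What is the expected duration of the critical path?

te_A = (10 + 4·11 + 12)/6 = 66/6 = 11
te_B = (9 + 4·10 + 11)/6 = 60/6 = 10
te_C = (1 + 4·2 + 3)/6 = 12/6 = 2
te_D = (7 + 4·10 + 13)/6 = 60/6 = 10
te_E = (7 + 4·10 + 25)/6 = 72/6 = 12
te_F = (2 + 4·7 + 24)/6 = 54/6 = 9
te_G = (9 + 4·14 + 25)/6 = 90/6 = 15
te_H = (2 + 4·3 + 4)/6 = 18/6 = 3
te_I = (4 + 4·9 + 14)/6 = 54/6 = 9
te_J = (10 + 4·13 + 22)/6 = 84/6 = 14

Forward pass:
ES_A = 0; EF_A = 11
ES_B = 0; EF_B = 10
ES_C = 0; EF_C = 2
ES_D = 0; EF_D = 10
ES_E = max(EF_B=10, EF_C=2) = 10; EF_E = 10+12 = 22
ES_F = 10; EF_F = 10+9 = 19
ES_G = 22; EF_G = 22+15 = 37
ES_H = max(EF_A=11, EF_F=19) = 19; EF_H = 19+3 = 22
ES_I = max(EF_C=2, EF_G=37) = 37; EF_I = 37+9 = 46
ES_J = max(EF_H=22, EF_I=46) = 46; EF_J = 46+14 = 60
Expected project duration μ = 60 days. Critical path: B → E → G → I → J.

60 days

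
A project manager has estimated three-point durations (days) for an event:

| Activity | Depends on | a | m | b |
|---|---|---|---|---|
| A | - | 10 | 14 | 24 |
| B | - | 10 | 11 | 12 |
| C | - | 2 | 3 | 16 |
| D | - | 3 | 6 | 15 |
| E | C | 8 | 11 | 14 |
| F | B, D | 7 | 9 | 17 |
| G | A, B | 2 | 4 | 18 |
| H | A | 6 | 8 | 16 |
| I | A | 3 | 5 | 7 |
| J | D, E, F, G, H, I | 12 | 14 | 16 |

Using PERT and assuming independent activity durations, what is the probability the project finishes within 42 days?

te_A = (10 + 4·14 + 24)/6 = 90/6 = 15; σ²_A = ((24−10)/6)² = 5.444
te_B = (10 + 4·11 + 12)/6 = 66/6 = 11; σ²_B = ((12−10)/6)² = 0.111
te_C = (2 + 4·3 + 16)/6 = 30/6 = 5; σ²_C = ((16−2)/6)² = 5.444
te_D = (3 + 4·6 + 15)/6 = 42/6 = 7; σ²_D = ((15−3)/6)² = 4.000
te_E = (8 + 4·11 + 14)/6 = 66/6 = 11; σ²_E = ((14−8)/6)² = 1.000
te_F = (7 + 4·9 + 17)/6 = 60/6 = 10; σ²_F = ((17−7)/6)² = 2.778
te_G = (2 + 4·4 + 18)/6 = 36/6 = 6; σ²_G = ((18−2)/6)² = 7.111
te_H = (6 + 4·8 + 16)/6 = 54/6 = 9; σ²_H = ((16−6)/6)² = 2.778
te_I = (3 + 4·5 + 7)/6 = 30/6 = 5; σ²_I = ((7−3)/6)² = 0.444
te_J = (12 + 4·14 + 16)/6 = 84/6 = 14; σ²_J = ((16−12)/6)² = 0.444

Forward pass:
ES_A = 0; EF_A = 15
ES_B = 0; EF_B = 11
ES_C = 0; EF_C = 5
ES_D = 0; EF_D = 7
ES_E = 5; EF_E = 5+11 = 16
ES_F = max(EF_B=11, EF_D=7) = 11; EF_F = 11+10 = 21
ES_G = max(EF_A=15, EF_B=11) = 15; EF_G = 15+6 = 21
ES_H = 15; EF_H = 15+9 = 24
ES_I = 15; EF_I = 15+5 = 20
ES_J = max(EF_D=7, EF_E=16, EF_F=21, EF_G=21, EF_H=24, EF_I=20) = 24; EF_J = 24+14 = 38
Expected project duration μ = 38 days. Critical path: A → H → J.

Variance along critical path = 5.444 + 2.778 + 0.444 = 8.667; σ = √8.667 = 2.944 days.
Z = (42 − 38) / 2.944 = 1.359
P(T ≤ 42) = Φ(1.359) ≈ 0.913

0.913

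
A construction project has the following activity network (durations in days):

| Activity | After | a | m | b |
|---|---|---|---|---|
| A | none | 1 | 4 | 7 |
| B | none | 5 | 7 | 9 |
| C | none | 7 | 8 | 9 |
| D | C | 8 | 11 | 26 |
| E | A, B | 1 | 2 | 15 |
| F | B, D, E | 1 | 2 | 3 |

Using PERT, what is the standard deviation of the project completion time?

3.04 days

te_A = (1 + 4·4 + 7)/6 = 24/6 = 4; σ²_A = ((7−1)/6)² = 1.000
te_B = (5 + 4·7 + 9)/6 = 42/6 = 7; σ²_B = ((9−5)/6)² = 0.444
te_C = (7 + 4·8 + 9)/6 = 48/6 = 8; σ²_C = ((9−7)/6)² = 0.111
te_D = (8 + 4·11 + 26)/6 = 78/6 = 13; σ²_D = ((26−8)/6)² = 9.000
te_E = (1 + 4·2 + 15)/6 = 24/6 = 4; σ²_E = ((15−1)/6)² = 5.444
te_F = (1 + 4·2 + 3)/6 = 12/6 = 2; σ²_F = ((3−1)/6)² = 0.111

Forward pass:
ES_A = 0; EF_A = 4
ES_B = 0; EF_B = 7
ES_C = 0; EF_C = 8
ES_D = 8; EF_D = 8+13 = 21
ES_E = max(EF_A=4, EF_B=7) = 7; EF_E = 7+4 = 11
ES_F = max(EF_B=7, EF_D=21, EF_E=11) = 21; EF_F = 21+2 = 23
Expected project duration μ = 23 days. Critical path: C → D → F.

Variance along critical path = 0.111 + 9.000 + 0.111 = 9.222
σ = √9.222 = 3.037 days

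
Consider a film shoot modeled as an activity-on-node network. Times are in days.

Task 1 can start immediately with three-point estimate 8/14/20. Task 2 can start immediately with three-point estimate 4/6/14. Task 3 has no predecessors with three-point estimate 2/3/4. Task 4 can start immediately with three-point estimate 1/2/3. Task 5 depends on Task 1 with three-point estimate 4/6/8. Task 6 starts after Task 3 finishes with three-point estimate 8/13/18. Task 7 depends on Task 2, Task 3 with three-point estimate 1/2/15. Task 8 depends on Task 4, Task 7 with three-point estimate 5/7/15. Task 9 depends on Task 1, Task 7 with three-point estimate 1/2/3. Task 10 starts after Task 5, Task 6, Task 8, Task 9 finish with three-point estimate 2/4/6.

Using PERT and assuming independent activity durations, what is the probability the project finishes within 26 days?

0.817

te_Task 1 = (8 + 4·14 + 20)/6 = 84/6 = 14; σ²_Task 1 = ((20−8)/6)² = 4.000
te_Task 2 = (4 + 4·6 + 14)/6 = 42/6 = 7; σ²_Task 2 = ((14−4)/6)² = 2.778
te_Task 3 = (2 + 4·3 + 4)/6 = 18/6 = 3; σ²_Task 3 = ((4−2)/6)² = 0.111
te_Task 4 = (1 + 4·2 + 3)/6 = 12/6 = 2; σ²_Task 4 = ((3−1)/6)² = 0.111
te_Task 5 = (4 + 4·6 + 8)/6 = 36/6 = 6; σ²_Task 5 = ((8−4)/6)² = 0.444
te_Task 6 = (8 + 4·13 + 18)/6 = 78/6 = 13; σ²_Task 6 = ((18−8)/6)² = 2.778
te_Task 7 = (1 + 4·2 + 15)/6 = 24/6 = 4; σ²_Task 7 = ((15−1)/6)² = 5.444
te_Task 8 = (5 + 4·7 + 15)/6 = 48/6 = 8; σ²_Task 8 = ((15−5)/6)² = 2.778
te_Task 9 = (1 + 4·2 + 3)/6 = 12/6 = 2; σ²_Task 9 = ((3−1)/6)² = 0.111
te_Task 10 = (2 + 4·4 + 6)/6 = 24/6 = 4; σ²_Task 10 = ((6−2)/6)² = 0.444

Forward pass:
ES_Task 1 = 0; EF_Task 1 = 14
ES_Task 2 = 0; EF_Task 2 = 7
ES_Task 3 = 0; EF_Task 3 = 3
ES_Task 4 = 0; EF_Task 4 = 2
ES_Task 5 = 14; EF_Task 5 = 14+6 = 20
ES_Task 6 = 3; EF_Task 6 = 3+13 = 16
ES_Task 7 = max(EF_Task 2=7, EF_Task 3=3) = 7; EF_Task 7 = 7+4 = 11
ES_Task 8 = max(EF_Task 4=2, EF_Task 7=11) = 11; EF_Task 8 = 11+8 = 19
ES_Task 9 = max(EF_Task 1=14, EF_Task 7=11) = 14; EF_Task 9 = 14+2 = 16
ES_Task 10 = max(EF_Task 5=20, EF_Task 6=16, EF_Task 8=19, EF_Task 9=16) = 20; EF_Task 10 = 20+4 = 24
Expected project duration μ = 24 days. Critical path: Task 1 → Task 5 → Task 10.

Variance along critical path = 4.000 + 0.444 + 0.444 = 4.889; σ = √4.889 = 2.211 days.
Z = (26 − 24) / 2.211 = 0.905
P(T ≤ 26) = Φ(0.905) ≈ 0.817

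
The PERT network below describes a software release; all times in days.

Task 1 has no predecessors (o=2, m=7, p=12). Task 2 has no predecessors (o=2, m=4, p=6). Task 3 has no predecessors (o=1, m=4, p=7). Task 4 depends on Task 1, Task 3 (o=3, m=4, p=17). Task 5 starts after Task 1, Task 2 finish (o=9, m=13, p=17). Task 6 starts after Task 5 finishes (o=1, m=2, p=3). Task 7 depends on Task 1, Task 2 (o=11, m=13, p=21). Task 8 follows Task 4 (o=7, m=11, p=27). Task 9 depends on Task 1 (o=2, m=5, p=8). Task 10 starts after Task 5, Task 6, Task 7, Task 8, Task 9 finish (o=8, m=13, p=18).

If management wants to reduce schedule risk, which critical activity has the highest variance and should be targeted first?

Task 8

te_Task 1 = (2 + 4·7 + 12)/6 = 42/6 = 7; σ²_Task 1 = ((12−2)/6)² = 2.778
te_Task 2 = (2 + 4·4 + 6)/6 = 24/6 = 4; σ²_Task 2 = ((6−2)/6)² = 0.444
te_Task 3 = (1 + 4·4 + 7)/6 = 24/6 = 4; σ²_Task 3 = ((7−1)/6)² = 1.000
te_Task 4 = (3 + 4·4 + 17)/6 = 36/6 = 6; σ²_Task 4 = ((17−3)/6)² = 5.444
te_Task 5 = (9 + 4·13 + 17)/6 = 78/6 = 13; σ²_Task 5 = ((17−9)/6)² = 1.778
te_Task 6 = (1 + 4·2 + 3)/6 = 12/6 = 2; σ²_Task 6 = ((3−1)/6)² = 0.111
te_Task 7 = (11 + 4·13 + 21)/6 = 84/6 = 14; σ²_Task 7 = ((21−11)/6)² = 2.778
te_Task 8 = (7 + 4·11 + 27)/6 = 78/6 = 13; σ²_Task 8 = ((27−7)/6)² = 11.111
te_Task 9 = (2 + 4·5 + 8)/6 = 30/6 = 5; σ²_Task 9 = ((8−2)/6)² = 1.000
te_Task 10 = (8 + 4·13 + 18)/6 = 78/6 = 13; σ²_Task 10 = ((18−8)/6)² = 2.778

Forward pass:
ES_Task 1 = 0; EF_Task 1 = 7
ES_Task 2 = 0; EF_Task 2 = 4
ES_Task 3 = 0; EF_Task 3 = 4
ES_Task 4 = max(EF_Task 1=7, EF_Task 3=4) = 7; EF_Task 4 = 7+6 = 13
ES_Task 5 = max(EF_Task 1=7, EF_Task 2=4) = 7; EF_Task 5 = 7+13 = 20
ES_Task 6 = 20; EF_Task 6 = 20+2 = 22
ES_Task 7 = max(EF_Task 1=7, EF_Task 2=4) = 7; EF_Task 7 = 7+14 = 21
ES_Task 8 = 13; EF_Task 8 = 13+13 = 26
ES_Task 9 = 7; EF_Task 9 = 7+5 = 12
ES_Task 10 = max(EF_Task 5=20, EF_Task 6=22, EF_Task 7=21, EF_Task 8=26, EF_Task 9=12) = 26; EF_Task 10 = 26+13 = 39
Expected project duration μ = 39 days. Critical path: Task 1 → Task 4 → Task 8 → Task 10.

Variances on critical path: σ²_Task 1=2.778, σ²_Task 4=5.444, σ²_Task 8=11.111, σ²_Task 10=2.778.
Largest is σ²_Task 8 = 11.111.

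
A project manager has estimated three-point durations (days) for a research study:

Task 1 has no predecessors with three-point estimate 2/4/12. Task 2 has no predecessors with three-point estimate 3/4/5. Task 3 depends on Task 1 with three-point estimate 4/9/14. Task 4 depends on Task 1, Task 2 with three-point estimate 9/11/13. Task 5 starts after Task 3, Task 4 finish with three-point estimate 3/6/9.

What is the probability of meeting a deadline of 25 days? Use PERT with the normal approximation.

te_Task 1 = (2 + 4·4 + 12)/6 = 30/6 = 5; σ²_Task 1 = ((12−2)/6)² = 2.778
te_Task 2 = (3 + 4·4 + 5)/6 = 24/6 = 4; σ²_Task 2 = ((5−3)/6)² = 0.111
te_Task 3 = (4 + 4·9 + 14)/6 = 54/6 = 9; σ²_Task 3 = ((14−4)/6)² = 2.778
te_Task 4 = (9 + 4·11 + 13)/6 = 66/6 = 11; σ²_Task 4 = ((13−9)/6)² = 0.444
te_Task 5 = (3 + 4·6 + 9)/6 = 36/6 = 6; σ²_Task 5 = ((9−3)/6)² = 1.000

Forward pass:
ES_Task 1 = 0; EF_Task 1 = 5
ES_Task 2 = 0; EF_Task 2 = 4
ES_Task 3 = 5; EF_Task 3 = 5+9 = 14
ES_Task 4 = max(EF_Task 1=5, EF_Task 2=4) = 5; EF_Task 4 = 5+11 = 16
ES_Task 5 = max(EF_Task 3=14, EF_Task 4=16) = 16; EF_Task 5 = 16+6 = 22
Expected project duration μ = 22 days. Critical path: Task 1 → Task 4 → Task 5.

Variance along critical path = 2.778 + 0.444 + 1.000 = 4.222; σ = √4.222 = 2.055 days.
Z = (25 − 22) / 2.055 = 1.460
P(T ≤ 25) = Φ(1.460) ≈ 0.928

0.928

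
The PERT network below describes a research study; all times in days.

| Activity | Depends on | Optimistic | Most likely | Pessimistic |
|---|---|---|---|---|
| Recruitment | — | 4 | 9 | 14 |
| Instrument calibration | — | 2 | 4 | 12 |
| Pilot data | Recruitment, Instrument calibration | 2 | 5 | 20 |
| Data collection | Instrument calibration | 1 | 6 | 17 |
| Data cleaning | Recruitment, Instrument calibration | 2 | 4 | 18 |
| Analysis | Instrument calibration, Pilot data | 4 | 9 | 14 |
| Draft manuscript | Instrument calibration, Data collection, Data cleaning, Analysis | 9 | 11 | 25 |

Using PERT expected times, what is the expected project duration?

te_Recruitment = (4 + 4·9 + 14)/6 = 54/6 = 9
te_Instrument calibration = (2 + 4·4 + 12)/6 = 30/6 = 5
te_Pilot data = (2 + 4·5 + 20)/6 = 42/6 = 7
te_Data collection = (1 + 4·6 + 17)/6 = 42/6 = 7
te_Data cleaning = (2 + 4·4 + 18)/6 = 36/6 = 6
te_Analysis = (4 + 4·9 + 14)/6 = 54/6 = 9
te_Draft manuscript = (9 + 4·11 + 25)/6 = 78/6 = 13

Forward pass:
ES_Recruitment = 0; EF_Recruitment = 9
ES_Instrument calibration = 0; EF_Instrument calibration = 5
ES_Pilot data = max(EF_Recruitment=9, EF_Instrument calibration=5) = 9; EF_Pilot data = 9+7 = 16
ES_Data collection = 5; EF_Data collection = 5+7 = 12
ES_Data cleaning = max(EF_Recruitment=9, EF_Instrument calibration=5) = 9; EF_Data cleaning = 9+6 = 15
ES_Analysis = max(EF_Instrument calibration=5, EF_Pilot data=16) = 16; EF_Analysis = 16+9 = 25
ES_Draft manuscript = max(EF_Instrument calibration=5, EF_Data collection=12, EF_Data cleaning=15, EF_Analysis=25) = 25; EF_Draft manuscript = 25+13 = 38
Expected project duration μ = 38 days. Critical path: Recruitment → Pilot data → Analysis → Draft manuscript.

38 days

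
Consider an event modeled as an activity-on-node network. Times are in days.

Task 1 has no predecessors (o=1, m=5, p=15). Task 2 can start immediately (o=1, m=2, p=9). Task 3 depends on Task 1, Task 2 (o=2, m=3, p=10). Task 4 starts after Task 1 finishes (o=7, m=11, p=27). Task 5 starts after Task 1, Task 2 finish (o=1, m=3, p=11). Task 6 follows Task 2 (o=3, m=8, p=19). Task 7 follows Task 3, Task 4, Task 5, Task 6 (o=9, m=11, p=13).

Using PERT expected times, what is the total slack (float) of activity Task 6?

7 days

te_Task 1 = (1 + 4·5 + 15)/6 = 36/6 = 6
te_Task 2 = (1 + 4·2 + 9)/6 = 18/6 = 3
te_Task 3 = (2 + 4·3 + 10)/6 = 24/6 = 4
te_Task 4 = (7 + 4·11 + 27)/6 = 78/6 = 13
te_Task 5 = (1 + 4·3 + 11)/6 = 24/6 = 4
te_Task 6 = (3 + 4·8 + 19)/6 = 54/6 = 9
te_Task 7 = (9 + 4·11 + 13)/6 = 66/6 = 11

Forward pass:
ES_Task 1 = 0; EF_Task 1 = 6
ES_Task 2 = 0; EF_Task 2 = 3
ES_Task 3 = max(EF_Task 1=6, EF_Task 2=3) = 6; EF_Task 3 = 6+4 = 10
ES_Task 4 = 6; EF_Task 4 = 6+13 = 19
ES_Task 5 = max(EF_Task 1=6, EF_Task 2=3) = 6; EF_Task 5 = 6+4 = 10
ES_Task 6 = 3; EF_Task 6 = 3+9 = 12
ES_Task 7 = max(EF_Task 3=10, EF_Task 4=19, EF_Task 5=10, EF_Task 6=12) = 19; EF_Task 7 = 19+11 = 30
Expected project duration μ = 30 days. Critical path: Task 1 → Task 4 → Task 7.

Backward pass:
LF_Task 7 = 30; LS_Task 7 = 30−11 = 19
LF_Task 6 = LS_Task 7 = 19; LS_Task 6 = 19−9 = 10
LF_Task 5 = LS_Task 7 = 19; LS_Task 5 = 19−4 = 15
LF_Task 4 = LS_Task 7 = 19; LS_Task 4 = 19−13 = 6
LF_Task 3 = LS_Task 7 = 19; LS_Task 3 = 19−4 = 15
LF_Task 2 = min(LS_Task 3=15, LS_Task 5=15, LS_Task 6=10) = 10; LS_Task 2 = 10−3 = 7
LF_Task 1 = min(LS_Task 3=15, LS_Task 4=6, LS_Task 5=15) = 6; LS_Task 1 = 6−6 = 0
Slack_Task 6 = LS_Task 6 − ES_Task 6 = 10 − 3 = 7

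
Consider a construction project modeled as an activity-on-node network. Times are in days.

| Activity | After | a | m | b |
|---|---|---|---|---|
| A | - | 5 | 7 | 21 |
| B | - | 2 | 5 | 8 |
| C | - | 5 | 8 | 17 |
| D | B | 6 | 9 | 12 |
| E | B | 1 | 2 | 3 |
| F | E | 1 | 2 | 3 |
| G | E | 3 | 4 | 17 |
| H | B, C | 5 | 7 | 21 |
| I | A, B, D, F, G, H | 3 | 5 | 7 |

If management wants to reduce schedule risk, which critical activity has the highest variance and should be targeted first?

H

te_A = (5 + 4·7 + 21)/6 = 54/6 = 9; σ²_A = ((21−5)/6)² = 7.111
te_B = (2 + 4·5 + 8)/6 = 30/6 = 5; σ²_B = ((8−2)/6)² = 1.000
te_C = (5 + 4·8 + 17)/6 = 54/6 = 9; σ²_C = ((17−5)/6)² = 4.000
te_D = (6 + 4·9 + 12)/6 = 54/6 = 9; σ²_D = ((12−6)/6)² = 1.000
te_E = (1 + 4·2 + 3)/6 = 12/6 = 2; σ²_E = ((3−1)/6)² = 0.111
te_F = (1 + 4·2 + 3)/6 = 12/6 = 2; σ²_F = ((3−1)/6)² = 0.111
te_G = (3 + 4·4 + 17)/6 = 36/6 = 6; σ²_G = ((17−3)/6)² = 5.444
te_H = (5 + 4·7 + 21)/6 = 54/6 = 9; σ²_H = ((21−5)/6)² = 7.111
te_I = (3 + 4·5 + 7)/6 = 30/6 = 5; σ²_I = ((7−3)/6)² = 0.444

Forward pass:
ES_A = 0; EF_A = 9
ES_B = 0; EF_B = 5
ES_C = 0; EF_C = 9
ES_D = 5; EF_D = 5+9 = 14
ES_E = 5; EF_E = 5+2 = 7
ES_F = 7; EF_F = 7+2 = 9
ES_G = 7; EF_G = 7+6 = 13
ES_H = max(EF_B=5, EF_C=9) = 9; EF_H = 9+9 = 18
ES_I = max(EF_A=9, EF_B=5, EF_D=14, EF_F=9, EF_G=13, EF_H=18) = 18; EF_I = 18+5 = 23
Expected project duration μ = 23 days. Critical path: C → H → I.

Variances on critical path: σ²_C=4.000, σ²_H=7.111, σ²_I=0.444.
Largest is σ²_H = 7.111.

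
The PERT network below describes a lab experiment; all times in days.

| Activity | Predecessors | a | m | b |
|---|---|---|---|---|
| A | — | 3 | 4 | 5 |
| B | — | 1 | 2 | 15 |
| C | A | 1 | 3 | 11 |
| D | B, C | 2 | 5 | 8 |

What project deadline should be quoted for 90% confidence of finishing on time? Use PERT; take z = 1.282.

te_A = (3 + 4·4 + 5)/6 = 24/6 = 4; σ²_A = ((5−3)/6)² = 0.111
te_B = (1 + 4·2 + 15)/6 = 24/6 = 4; σ²_B = ((15−1)/6)² = 5.444
te_C = (1 + 4·3 + 11)/6 = 24/6 = 4; σ²_C = ((11−1)/6)² = 2.778
te_D = (2 + 4·5 + 8)/6 = 30/6 = 5; σ²_D = ((8−2)/6)² = 1.000

Forward pass:
ES_A = 0; EF_A = 4
ES_B = 0; EF_B = 4
ES_C = 4; EF_C = 4+4 = 8
ES_D = max(EF_B=4, EF_C=8) = 8; EF_D = 8+5 = 13
Expected project duration μ = 13 days. Critical path: A → C → D.

Variance along critical path = 0.111 + 2.778 + 1.000 = 3.889; σ = 1.972 days.
D = μ + z·σ = 13 + 1.282·1.972 = 15.5 days

15.5 days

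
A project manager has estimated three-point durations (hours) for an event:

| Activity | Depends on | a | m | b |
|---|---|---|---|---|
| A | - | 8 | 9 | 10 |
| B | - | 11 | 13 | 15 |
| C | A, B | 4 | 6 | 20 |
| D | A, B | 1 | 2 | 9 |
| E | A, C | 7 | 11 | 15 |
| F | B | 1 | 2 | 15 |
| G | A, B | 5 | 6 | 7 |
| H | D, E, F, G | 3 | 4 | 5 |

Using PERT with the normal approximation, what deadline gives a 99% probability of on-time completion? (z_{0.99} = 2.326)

43.1 hours

te_A = (8 + 4·9 + 10)/6 = 54/6 = 9; σ²_A = ((10−8)/6)² = 0.111
te_B = (11 + 4·13 + 15)/6 = 78/6 = 13; σ²_B = ((15−11)/6)² = 0.444
te_C = (4 + 4·6 + 20)/6 = 48/6 = 8; σ²_C = ((20−4)/6)² = 7.111
te_D = (1 + 4·2 + 9)/6 = 18/6 = 3; σ²_D = ((9−1)/6)² = 1.778
te_E = (7 + 4·11 + 15)/6 = 66/6 = 11; σ²_E = ((15−7)/6)² = 1.778
te_F = (1 + 4·2 + 15)/6 = 24/6 = 4; σ²_F = ((15−1)/6)² = 5.444
te_G = (5 + 4·6 + 7)/6 = 36/6 = 6; σ²_G = ((7−5)/6)² = 0.111
te_H = (3 + 4·4 + 5)/6 = 24/6 = 4; σ²_H = ((5−3)/6)² = 0.111

Forward pass:
ES_A = 0; EF_A = 9
ES_B = 0; EF_B = 13
ES_C = max(EF_A=9, EF_B=13) = 13; EF_C = 13+8 = 21
ES_D = max(EF_A=9, EF_B=13) = 13; EF_D = 13+3 = 16
ES_E = max(EF_A=9, EF_C=21) = 21; EF_E = 21+11 = 32
ES_F = 13; EF_F = 13+4 = 17
ES_G = max(EF_A=9, EF_B=13) = 13; EF_G = 13+6 = 19
ES_H = max(EF_D=16, EF_E=32, EF_F=17, EF_G=19) = 32; EF_H = 32+4 = 36
Expected project duration μ = 36 hours. Critical path: B → C → E → H.

Variance along critical path = 0.444 + 7.111 + 1.778 + 0.111 = 9.444; σ = 3.073 hours.
D = μ + z·σ = 36 + 2.326·3.073 = 43.1 hours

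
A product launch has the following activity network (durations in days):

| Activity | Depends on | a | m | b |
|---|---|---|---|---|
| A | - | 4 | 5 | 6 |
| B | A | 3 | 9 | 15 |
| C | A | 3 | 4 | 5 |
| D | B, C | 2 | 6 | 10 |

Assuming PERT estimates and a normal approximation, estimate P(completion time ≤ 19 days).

te_A = (4 + 4·5 + 6)/6 = 30/6 = 5; σ²_A = ((6−4)/6)² = 0.111
te_B = (3 + 4·9 + 15)/6 = 54/6 = 9; σ²_B = ((15−3)/6)² = 4.000
te_C = (3 + 4·4 + 5)/6 = 24/6 = 4; σ²_C = ((5−3)/6)² = 0.111
te_D = (2 + 4·6 + 10)/6 = 36/6 = 6; σ²_D = ((10−2)/6)² = 1.778

Forward pass:
ES_A = 0; EF_A = 5
ES_B = 5; EF_B = 5+9 = 14
ES_C = 5; EF_C = 5+4 = 9
ES_D = max(EF_B=14, EF_C=9) = 14; EF_D = 14+6 = 20
Expected project duration μ = 20 days. Critical path: A → B → D.

Variance along critical path = 0.111 + 4.000 + 1.778 = 5.889; σ = √5.889 = 2.427 days.
Z = (19 − 20) / 2.427 = -0.412
P(T ≤ 19) = Φ(-0.412) ≈ 0.340

0.340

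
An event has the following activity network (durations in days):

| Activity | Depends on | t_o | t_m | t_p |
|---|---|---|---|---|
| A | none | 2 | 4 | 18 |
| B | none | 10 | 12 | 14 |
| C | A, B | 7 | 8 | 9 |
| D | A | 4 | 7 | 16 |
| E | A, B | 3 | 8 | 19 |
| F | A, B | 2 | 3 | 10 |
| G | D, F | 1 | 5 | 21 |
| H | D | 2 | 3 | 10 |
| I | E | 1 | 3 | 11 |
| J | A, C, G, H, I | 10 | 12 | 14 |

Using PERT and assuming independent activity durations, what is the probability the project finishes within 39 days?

0.729

te_A = (2 + 4·4 + 18)/6 = 36/6 = 6; σ²_A = ((18−2)/6)² = 7.111
te_B = (10 + 4·12 + 14)/6 = 72/6 = 12; σ²_B = ((14−10)/6)² = 0.444
te_C = (7 + 4·8 + 9)/6 = 48/6 = 8; σ²_C = ((9−7)/6)² = 0.111
te_D = (4 + 4·7 + 16)/6 = 48/6 = 8; σ²_D = ((16−4)/6)² = 4.000
te_E = (3 + 4·8 + 19)/6 = 54/6 = 9; σ²_E = ((19−3)/6)² = 7.111
te_F = (2 + 4·3 + 10)/6 = 24/6 = 4; σ²_F = ((10−2)/6)² = 1.778
te_G = (1 + 4·5 + 21)/6 = 42/6 = 7; σ²_G = ((21−1)/6)² = 11.111
te_H = (2 + 4·3 + 10)/6 = 24/6 = 4; σ²_H = ((10−2)/6)² = 1.778
te_I = (1 + 4·3 + 11)/6 = 24/6 = 4; σ²_I = ((11−1)/6)² = 2.778
te_J = (10 + 4·12 + 14)/6 = 72/6 = 12; σ²_J = ((14−10)/6)² = 0.444

Forward pass:
ES_A = 0; EF_A = 6
ES_B = 0; EF_B = 12
ES_C = max(EF_A=6, EF_B=12) = 12; EF_C = 12+8 = 20
ES_D = 6; EF_D = 6+8 = 14
ES_E = max(EF_A=6, EF_B=12) = 12; EF_E = 12+9 = 21
ES_F = max(EF_A=6, EF_B=12) = 12; EF_F = 12+4 = 16
ES_G = max(EF_D=14, EF_F=16) = 16; EF_G = 16+7 = 23
ES_H = 14; EF_H = 14+4 = 18
ES_I = 21; EF_I = 21+4 = 25
ES_J = max(EF_A=6, EF_C=20, EF_G=23, EF_H=18, EF_I=25) = 25; EF_J = 25+12 = 37
Expected project duration μ = 37 days. Critical path: B → E → I → J.

Variance along critical path = 0.444 + 7.111 + 2.778 + 0.444 = 10.778; σ = √10.778 = 3.283 days.
Z = (39 − 37) / 3.283 = 0.609
P(T ≤ 39) = Φ(0.609) ≈ 0.729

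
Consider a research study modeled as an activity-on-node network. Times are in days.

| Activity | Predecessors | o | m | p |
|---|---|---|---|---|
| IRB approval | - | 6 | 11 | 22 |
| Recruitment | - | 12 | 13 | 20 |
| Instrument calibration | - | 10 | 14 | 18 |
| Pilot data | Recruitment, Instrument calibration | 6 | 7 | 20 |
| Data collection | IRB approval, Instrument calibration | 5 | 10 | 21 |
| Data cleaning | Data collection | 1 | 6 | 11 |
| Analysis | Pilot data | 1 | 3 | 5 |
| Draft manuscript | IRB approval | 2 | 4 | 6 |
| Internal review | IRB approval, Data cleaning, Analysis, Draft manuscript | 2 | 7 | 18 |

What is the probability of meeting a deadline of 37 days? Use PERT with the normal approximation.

0.322

te_IRB approval = (6 + 4·11 + 22)/6 = 72/6 = 12; σ²_IRB approval = ((22−6)/6)² = 7.111
te_Recruitment = (12 + 4·13 + 20)/6 = 84/6 = 14; σ²_Recruitment = ((20−12)/6)² = 1.778
te_Instrument calibration = (10 + 4·14 + 18)/6 = 84/6 = 14; σ²_Instrument calibration = ((18−10)/6)² = 1.778
te_Pilot data = (6 + 4·7 + 20)/6 = 54/6 = 9; σ²_Pilot data = ((20−6)/6)² = 5.444
te_Data collection = (5 + 4·10 + 21)/6 = 66/6 = 11; σ²_Data collection = ((21−5)/6)² = 7.111
te_Data cleaning = (1 + 4·6 + 11)/6 = 36/6 = 6; σ²_Data cleaning = ((11−1)/6)² = 2.778
te_Analysis = (1 + 4·3 + 5)/6 = 18/6 = 3; σ²_Analysis = ((5−1)/6)² = 0.444
te_Draft manuscript = (2 + 4·4 + 6)/6 = 24/6 = 4; σ²_Draft manuscript = ((6−2)/6)² = 0.444
te_Internal review = (2 + 4·7 + 18)/6 = 48/6 = 8; σ²_Internal review = ((18−2)/6)² = 7.111

Forward pass:
ES_IRB approval = 0; EF_IRB approval = 12
ES_Recruitment = 0; EF_Recruitment = 14
ES_Instrument calibration = 0; EF_Instrument calibration = 14
ES_Pilot data = max(EF_Recruitment=14, EF_Instrument calibration=14) = 14; EF_Pilot data = 14+9 = 23
ES_Data collection = max(EF_IRB approval=12, EF_Instrument calibration=14) = 14; EF_Data collection = 14+11 = 25
ES_Data cleaning = 25; EF_Data cleaning = 25+6 = 31
ES_Analysis = 23; EF_Analysis = 23+3 = 26
ES_Draft manuscript = 12; EF_Draft manuscript = 12+4 = 16
ES_Internal review = max(EF_IRB approval=12, EF_Data cleaning=31, EF_Analysis=26, EF_Draft manuscript=16) = 31; EF_Internal review = 31+8 = 39
Expected project duration μ = 39 days. Critical path: Instrument calibration → Data collection → Data cleaning → Internal review.

Variance along critical path = 1.778 + 7.111 + 2.778 + 7.111 = 18.778; σ = √18.778 = 4.333 days.
Z = (37 − 39) / 4.333 = -0.462
P(T ≤ 37) = Φ(-0.462) ≈ 0.322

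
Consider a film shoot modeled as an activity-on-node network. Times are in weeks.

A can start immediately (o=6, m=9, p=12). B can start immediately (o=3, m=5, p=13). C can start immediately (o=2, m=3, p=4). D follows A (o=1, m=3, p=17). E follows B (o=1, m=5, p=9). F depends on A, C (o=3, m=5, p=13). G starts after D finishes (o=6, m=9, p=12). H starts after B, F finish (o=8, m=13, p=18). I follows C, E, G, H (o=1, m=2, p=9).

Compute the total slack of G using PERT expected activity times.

5 weeks

te_A = (6 + 4·9 + 12)/6 = 54/6 = 9
te_B = (3 + 4·5 + 13)/6 = 36/6 = 6
te_C = (2 + 4·3 + 4)/6 = 18/6 = 3
te_D = (1 + 4·3 + 17)/6 = 30/6 = 5
te_E = (1 + 4·5 + 9)/6 = 30/6 = 5
te_F = (3 + 4·5 + 13)/6 = 36/6 = 6
te_G = (6 + 4·9 + 12)/6 = 54/6 = 9
te_H = (8 + 4·13 + 18)/6 = 78/6 = 13
te_I = (1 + 4·2 + 9)/6 = 18/6 = 3

Forward pass:
ES_A = 0; EF_A = 9
ES_B = 0; EF_B = 6
ES_C = 0; EF_C = 3
ES_D = 9; EF_D = 9+5 = 14
ES_E = 6; EF_E = 6+5 = 11
ES_F = max(EF_A=9, EF_C=3) = 9; EF_F = 9+6 = 15
ES_G = 14; EF_G = 14+9 = 23
ES_H = max(EF_B=6, EF_F=15) = 15; EF_H = 15+13 = 28
ES_I = max(EF_C=3, EF_E=11, EF_G=23, EF_H=28) = 28; EF_I = 28+3 = 31
Expected project duration μ = 31 weeks. Critical path: A → F → H → I.

Backward pass:
LF_I = 31; LS_I = 31−3 = 28
LF_H = LS_I = 28; LS_H = 28−13 = 15
LF_G = LS_I = 28; LS_G = 28−9 = 19
LF_F = LS_H = 15; LS_F = 15−6 = 9
LF_E = LS_I = 28; LS_E = 28−5 = 23
LF_D = LS_G = 19; LS_D = 19−5 = 14
LF_C = min(LS_F=9, LS_I=28) = 9; LS_C = 9−3 = 6
LF_B = min(LS_E=23, LS_H=15) = 15; LS_B = 15−6 = 9
LF_A = min(LS_D=14, LS_F=9) = 9; LS_A = 9−9 = 0
Slack_G = LS_G − ES_G = 19 − 14 = 5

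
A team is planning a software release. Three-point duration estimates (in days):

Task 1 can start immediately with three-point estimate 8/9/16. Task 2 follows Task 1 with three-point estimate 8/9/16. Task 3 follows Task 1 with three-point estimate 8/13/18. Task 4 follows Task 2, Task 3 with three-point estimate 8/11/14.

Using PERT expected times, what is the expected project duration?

te_Task 1 = (8 + 4·9 + 16)/6 = 60/6 = 10
te_Task 2 = (8 + 4·9 + 16)/6 = 60/6 = 10
te_Task 3 = (8 + 4·13 + 18)/6 = 78/6 = 13
te_Task 4 = (8 + 4·11 + 14)/6 = 66/6 = 11

Forward pass:
ES_Task 1 = 0; EF_Task 1 = 10
ES_Task 2 = 10; EF_Task 2 = 10+10 = 20
ES_Task 3 = 10; EF_Task 3 = 10+13 = 23
ES_Task 4 = max(EF_Task 2=20, EF_Task 3=23) = 23; EF_Task 4 = 23+11 = 34
Expected project duration μ = 34 days. Critical path: Task 1 → Task 3 → Task 4.

34 days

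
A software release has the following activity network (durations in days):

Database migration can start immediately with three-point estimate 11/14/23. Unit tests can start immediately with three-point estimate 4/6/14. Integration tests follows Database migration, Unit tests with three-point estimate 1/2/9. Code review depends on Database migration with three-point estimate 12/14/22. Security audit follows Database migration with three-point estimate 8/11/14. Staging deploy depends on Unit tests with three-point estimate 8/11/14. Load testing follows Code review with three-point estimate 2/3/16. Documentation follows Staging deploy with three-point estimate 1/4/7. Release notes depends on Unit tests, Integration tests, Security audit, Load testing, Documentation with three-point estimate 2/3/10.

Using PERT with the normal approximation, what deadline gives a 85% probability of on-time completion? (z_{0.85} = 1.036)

te_Database migration = (11 + 4·14 + 23)/6 = 90/6 = 15; σ²_Database migration = ((23−11)/6)² = 4.000
te_Unit tests = (4 + 4·6 + 14)/6 = 42/6 = 7; σ²_Unit tests = ((14−4)/6)² = 2.778
te_Integration tests = (1 + 4·2 + 9)/6 = 18/6 = 3; σ²_Integration tests = ((9−1)/6)² = 1.778
te_Code review = (12 + 4·14 + 22)/6 = 90/6 = 15; σ²_Code review = ((22−12)/6)² = 2.778
te_Security audit = (8 + 4·11 + 14)/6 = 66/6 = 11; σ²_Security audit = ((14−8)/6)² = 1.000
te_Staging deploy = (8 + 4·11 + 14)/6 = 66/6 = 11; σ²_Staging deploy = ((14−8)/6)² = 1.000
te_Load testing = (2 + 4·3 + 16)/6 = 30/6 = 5; σ²_Load testing = ((16−2)/6)² = 5.444
te_Documentation = (1 + 4·4 + 7)/6 = 24/6 = 4; σ²_Documentation = ((7−1)/6)² = 1.000
te_Release notes = (2 + 4·3 + 10)/6 = 24/6 = 4; σ²_Release notes = ((10−2)/6)² = 1.778

Forward pass:
ES_Database migration = 0; EF_Database migration = 15
ES_Unit tests = 0; EF_Unit tests = 7
ES_Integration tests = max(EF_Database migration=15, EF_Unit tests=7) = 15; EF_Integration tests = 15+3 = 18
ES_Code review = 15; EF_Code review = 15+15 = 30
ES_Security audit = 15; EF_Security audit = 15+11 = 26
ES_Staging deploy = 7; EF_Staging deploy = 7+11 = 18
ES_Load testing = 30; EF_Load testing = 30+5 = 35
ES_Documentation = 18; EF_Documentation = 18+4 = 22
ES_Release notes = max(EF_Unit tests=7, EF_Integration tests=18, EF_Security audit=26, EF_Load testing=35, EF_Documentation=22) = 35; EF_Release notes = 35+4 = 39
Expected project duration μ = 39 days. Critical path: Database migration → Code review → Load testing → Release notes.

Variance along critical path = 4.000 + 2.778 + 5.444 + 1.778 = 14.000; σ = 3.742 days.
D = μ + z·σ = 39 + 1.036·3.742 = 42.9 days

42.9 days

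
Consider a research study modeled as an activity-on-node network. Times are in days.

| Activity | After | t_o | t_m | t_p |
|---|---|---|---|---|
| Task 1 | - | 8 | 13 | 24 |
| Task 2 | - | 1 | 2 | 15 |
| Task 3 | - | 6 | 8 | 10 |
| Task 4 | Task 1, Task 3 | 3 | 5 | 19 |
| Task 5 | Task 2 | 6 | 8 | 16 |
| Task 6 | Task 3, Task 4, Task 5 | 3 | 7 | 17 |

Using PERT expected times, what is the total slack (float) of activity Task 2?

8 days

te_Task 1 = (8 + 4·13 + 24)/6 = 84/6 = 14
te_Task 2 = (1 + 4·2 + 15)/6 = 24/6 = 4
te_Task 3 = (6 + 4·8 + 10)/6 = 48/6 = 8
te_Task 4 = (3 + 4·5 + 19)/6 = 42/6 = 7
te_Task 5 = (6 + 4·8 + 16)/6 = 54/6 = 9
te_Task 6 = (3 + 4·7 + 17)/6 = 48/6 = 8

Forward pass:
ES_Task 1 = 0; EF_Task 1 = 14
ES_Task 2 = 0; EF_Task 2 = 4
ES_Task 3 = 0; EF_Task 3 = 8
ES_Task 4 = max(EF_Task 1=14, EF_Task 3=8) = 14; EF_Task 4 = 14+7 = 21
ES_Task 5 = 4; EF_Task 5 = 4+9 = 13
ES_Task 6 = max(EF_Task 3=8, EF_Task 4=21, EF_Task 5=13) = 21; EF_Task 6 = 21+8 = 29
Expected project duration μ = 29 days. Critical path: Task 1 → Task 4 → Task 6.

Backward pass:
LF_Task 6 = 29; LS_Task 6 = 29−8 = 21
LF_Task 5 = LS_Task 6 = 21; LS_Task 5 = 21−9 = 12
LF_Task 4 = LS_Task 6 = 21; LS_Task 4 = 21−7 = 14
LF_Task 3 = min(LS_Task 4=14, LS_Task 6=21) = 14; LS_Task 3 = 14−8 = 6
LF_Task 2 = LS_Task 5 = 12; LS_Task 2 = 12−4 = 8
LF_Task 1 = LS_Task 4 = 14; LS_Task 1 = 14−14 = 0
Slack_Task 2 = LS_Task 2 − ES_Task 2 = 8 − 0 = 8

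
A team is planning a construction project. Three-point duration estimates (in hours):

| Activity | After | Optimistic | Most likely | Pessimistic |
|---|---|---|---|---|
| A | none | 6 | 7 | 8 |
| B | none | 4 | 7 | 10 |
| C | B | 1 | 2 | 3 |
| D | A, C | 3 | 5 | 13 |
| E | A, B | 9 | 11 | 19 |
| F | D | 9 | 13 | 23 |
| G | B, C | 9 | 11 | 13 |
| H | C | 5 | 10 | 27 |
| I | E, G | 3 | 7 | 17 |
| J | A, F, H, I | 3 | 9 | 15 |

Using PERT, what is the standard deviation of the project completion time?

3.65 hours

te_A = (6 + 4·7 + 8)/6 = 42/6 = 7; σ²_A = ((8−6)/6)² = 0.111
te_B = (4 + 4·7 + 10)/6 = 42/6 = 7; σ²_B = ((10−4)/6)² = 1.000
te_C = (1 + 4·2 + 3)/6 = 12/6 = 2; σ²_C = ((3−1)/6)² = 0.111
te_D = (3 + 4·5 + 13)/6 = 36/6 = 6; σ²_D = ((13−3)/6)² = 2.778
te_E = (9 + 4·11 + 19)/6 = 72/6 = 12; σ²_E = ((19−9)/6)² = 2.778
te_F = (9 + 4·13 + 23)/6 = 84/6 = 14; σ²_F = ((23−9)/6)² = 5.444
te_G = (9 + 4·11 + 13)/6 = 66/6 = 11; σ²_G = ((13−9)/6)² = 0.444
te_H = (5 + 4·10 + 27)/6 = 72/6 = 12; σ²_H = ((27−5)/6)² = 13.444
te_I = (3 + 4·7 + 17)/6 = 48/6 = 8; σ²_I = ((17−3)/6)² = 5.444
te_J = (3 + 4·9 + 15)/6 = 54/6 = 9; σ²_J = ((15−3)/6)² = 4.000

Forward pass:
ES_A = 0; EF_A = 7
ES_B = 0; EF_B = 7
ES_C = 7; EF_C = 7+2 = 9
ES_D = max(EF_A=7, EF_C=9) = 9; EF_D = 9+6 = 15
ES_E = max(EF_A=7, EF_B=7) = 7; EF_E = 7+12 = 19
ES_F = 15; EF_F = 15+14 = 29
ES_G = max(EF_B=7, EF_C=9) = 9; EF_G = 9+11 = 20
ES_H = 9; EF_H = 9+12 = 21
ES_I = max(EF_E=19, EF_G=20) = 20; EF_I = 20+8 = 28
ES_J = max(EF_A=7, EF_F=29, EF_H=21, EF_I=28) = 29; EF_J = 29+9 = 38
Expected project duration μ = 38 hours. Critical path: B → C → D → F → J.

Variance along critical path = 1.000 + 0.111 + 2.778 + 5.444 + 4.000 = 13.333
σ = √13.333 = 3.651 hours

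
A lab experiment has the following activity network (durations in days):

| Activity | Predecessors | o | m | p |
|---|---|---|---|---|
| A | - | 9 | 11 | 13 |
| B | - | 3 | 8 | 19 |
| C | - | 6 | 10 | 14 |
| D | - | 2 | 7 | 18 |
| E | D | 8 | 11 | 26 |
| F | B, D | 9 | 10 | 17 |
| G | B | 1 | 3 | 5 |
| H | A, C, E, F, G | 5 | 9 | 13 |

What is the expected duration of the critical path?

te_A = (9 + 4·11 + 13)/6 = 66/6 = 11
te_B = (3 + 4·8 + 19)/6 = 54/6 = 9
te_C = (6 + 4·10 + 14)/6 = 60/6 = 10
te_D = (2 + 4·7 + 18)/6 = 48/6 = 8
te_E = (8 + 4·11 + 26)/6 = 78/6 = 13
te_F = (9 + 4·10 + 17)/6 = 66/6 = 11
te_G = (1 + 4·3 + 5)/6 = 18/6 = 3
te_H = (5 + 4·9 + 13)/6 = 54/6 = 9

Forward pass:
ES_A = 0; EF_A = 11
ES_B = 0; EF_B = 9
ES_C = 0; EF_C = 10
ES_D = 0; EF_D = 8
ES_E = 8; EF_E = 8+13 = 21
ES_F = max(EF_B=9, EF_D=8) = 9; EF_F = 9+11 = 20
ES_G = 9; EF_G = 9+3 = 12
ES_H = max(EF_A=11, EF_C=10, EF_E=21, EF_F=20, EF_G=12) = 21; EF_H = 21+9 = 30
Expected project duration μ = 30 days. Critical path: D → E → H.

30 days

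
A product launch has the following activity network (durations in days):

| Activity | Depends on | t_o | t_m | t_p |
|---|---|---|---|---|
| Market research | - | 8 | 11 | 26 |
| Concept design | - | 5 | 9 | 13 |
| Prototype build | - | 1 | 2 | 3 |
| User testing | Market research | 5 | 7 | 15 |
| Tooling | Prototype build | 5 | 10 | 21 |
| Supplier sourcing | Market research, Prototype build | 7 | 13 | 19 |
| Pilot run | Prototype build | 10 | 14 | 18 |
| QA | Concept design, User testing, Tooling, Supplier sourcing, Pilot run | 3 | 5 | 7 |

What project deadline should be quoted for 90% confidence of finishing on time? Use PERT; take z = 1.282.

te_Market research = (8 + 4·11 + 26)/6 = 78/6 = 13; σ²_Market research = ((26−8)/6)² = 9.000
te_Concept design = (5 + 4·9 + 13)/6 = 54/6 = 9; σ²_Concept design = ((13−5)/6)² = 1.778
te_Prototype build = (1 + 4·2 + 3)/6 = 12/6 = 2; σ²_Prototype build = ((3−1)/6)² = 0.111
te_User testing = (5 + 4·7 + 15)/6 = 48/6 = 8; σ²_User testing = ((15−5)/6)² = 2.778
te_Tooling = (5 + 4·10 + 21)/6 = 66/6 = 11; σ²_Tooling = ((21−5)/6)² = 7.111
te_Supplier sourcing = (7 + 4·13 + 19)/6 = 78/6 = 13; σ²_Supplier sourcing = ((19−7)/6)² = 4.000
te_Pilot run = (10 + 4·14 + 18)/6 = 84/6 = 14; σ²_Pilot run = ((18−10)/6)² = 1.778
te_QA = (3 + 4·5 + 7)/6 = 30/6 = 5; σ²_QA = ((7−3)/6)² = 0.444

Forward pass:
ES_Market research = 0; EF_Market research = 13
ES_Concept design = 0; EF_Concept design = 9
ES_Prototype build = 0; EF_Prototype build = 2
ES_User testing = 13; EF_User testing = 13+8 = 21
ES_Tooling = 2; EF_Tooling = 2+11 = 13
ES_Supplier sourcing = max(EF_Market research=13, EF_Prototype build=2) = 13; EF_Supplier sourcing = 13+13 = 26
ES_Pilot run = 2; EF_Pilot run = 2+14 = 16
ES_QA = max(EF_Concept design=9, EF_User testing=21, EF_Tooling=13, EF_Supplier sourcing=26, EF_Pilot run=16) = 26; EF_QA = 26+5 = 31
Expected project duration μ = 31 days. Critical path: Market research → Supplier sourcing → QA.

Variance along critical path = 9.000 + 4.000 + 0.444 = 13.444; σ = 3.667 days.
D = μ + z·σ = 31 + 1.282·3.667 = 35.7 days

35.7 days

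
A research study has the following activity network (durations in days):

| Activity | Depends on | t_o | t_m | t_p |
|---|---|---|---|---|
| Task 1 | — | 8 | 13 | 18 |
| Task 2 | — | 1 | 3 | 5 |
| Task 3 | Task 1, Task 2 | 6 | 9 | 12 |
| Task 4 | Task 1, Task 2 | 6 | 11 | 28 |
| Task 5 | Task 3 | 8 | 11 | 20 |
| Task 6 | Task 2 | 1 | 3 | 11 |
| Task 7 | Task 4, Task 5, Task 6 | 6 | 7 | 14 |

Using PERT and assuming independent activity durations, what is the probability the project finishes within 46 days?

te_Task 1 = (8 + 4·13 + 18)/6 = 78/6 = 13; σ²_Task 1 = ((18−8)/6)² = 2.778
te_Task 2 = (1 + 4·3 + 5)/6 = 18/6 = 3; σ²_Task 2 = ((5−1)/6)² = 0.444
te_Task 3 = (6 + 4·9 + 12)/6 = 54/6 = 9; σ²_Task 3 = ((12−6)/6)² = 1.000
te_Task 4 = (6 + 4·11 + 28)/6 = 78/6 = 13; σ²_Task 4 = ((28−6)/6)² = 13.444
te_Task 5 = (8 + 4·11 + 20)/6 = 72/6 = 12; σ²_Task 5 = ((20−8)/6)² = 4.000
te_Task 6 = (1 + 4·3 + 11)/6 = 24/6 = 4; σ²_Task 6 = ((11−1)/6)² = 2.778
te_Task 7 = (6 + 4·7 + 14)/6 = 48/6 = 8; σ²_Task 7 = ((14−6)/6)² = 1.778

Forward pass:
ES_Task 1 = 0; EF_Task 1 = 13
ES_Task 2 = 0; EF_Task 2 = 3
ES_Task 3 = max(EF_Task 1=13, EF_Task 2=3) = 13; EF_Task 3 = 13+9 = 22
ES_Task 4 = max(EF_Task 1=13, EF_Task 2=3) = 13; EF_Task 4 = 13+13 = 26
ES_Task 5 = 22; EF_Task 5 = 22+12 = 34
ES_Task 6 = 3; EF_Task 6 = 3+4 = 7
ES_Task 7 = max(EF_Task 4=26, EF_Task 5=34, EF_Task 6=7) = 34; EF_Task 7 = 34+8 = 42
Expected project duration μ = 42 days. Critical path: Task 1 → Task 3 → Task 5 → Task 7.

Variance along critical path = 2.778 + 1.000 + 4.000 + 1.778 = 9.556; σ = √9.556 = 3.091 days.
Z = (46 − 42) / 3.091 = 1.294
P(T ≤ 46) = Φ(1.294) ≈ 0.902

0.902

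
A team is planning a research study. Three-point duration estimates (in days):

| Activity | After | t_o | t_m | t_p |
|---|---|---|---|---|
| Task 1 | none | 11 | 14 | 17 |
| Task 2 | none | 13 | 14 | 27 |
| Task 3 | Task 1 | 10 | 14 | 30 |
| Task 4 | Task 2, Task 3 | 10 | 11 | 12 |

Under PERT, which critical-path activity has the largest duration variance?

te_Task 1 = (11 + 4·14 + 17)/6 = 84/6 = 14; σ²_Task 1 = ((17−11)/6)² = 1.000
te_Task 2 = (13 + 4·14 + 27)/6 = 96/6 = 16; σ²_Task 2 = ((27−13)/6)² = 5.444
te_Task 3 = (10 + 4·14 + 30)/6 = 96/6 = 16; σ²_Task 3 = ((30−10)/6)² = 11.111
te_Task 4 = (10 + 4·11 + 12)/6 = 66/6 = 11; σ²_Task 4 = ((12−10)/6)² = 0.111

Forward pass:
ES_Task 1 = 0; EF_Task 1 = 14
ES_Task 2 = 0; EF_Task 2 = 16
ES_Task 3 = 14; EF_Task 3 = 14+16 = 30
ES_Task 4 = max(EF_Task 2=16, EF_Task 3=30) = 30; EF_Task 4 = 30+11 = 41
Expected project duration μ = 41 days. Critical path: Task 1 → Task 3 → Task 4.

Variances on critical path: σ²_Task 1=1.000, σ²_Task 3=11.111, σ²_Task 4=0.111.
Largest is σ²_Task 3 = 11.111.

Task 3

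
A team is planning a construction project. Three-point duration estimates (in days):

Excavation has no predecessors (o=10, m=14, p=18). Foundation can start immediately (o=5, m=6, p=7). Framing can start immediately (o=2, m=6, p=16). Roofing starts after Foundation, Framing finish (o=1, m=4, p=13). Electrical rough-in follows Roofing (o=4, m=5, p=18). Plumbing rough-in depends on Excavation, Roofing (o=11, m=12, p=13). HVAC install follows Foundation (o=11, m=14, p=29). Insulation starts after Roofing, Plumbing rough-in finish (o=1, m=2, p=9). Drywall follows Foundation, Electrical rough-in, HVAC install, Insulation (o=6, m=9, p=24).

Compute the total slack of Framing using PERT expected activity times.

2 days

te_Excavation = (10 + 4·14 + 18)/6 = 84/6 = 14
te_Foundation = (5 + 4·6 + 7)/6 = 36/6 = 6
te_Framing = (2 + 4·6 + 16)/6 = 42/6 = 7
te_Roofing = (1 + 4·4 + 13)/6 = 30/6 = 5
te_Electrical rough-in = (4 + 4·5 + 18)/6 = 42/6 = 7
te_Plumbing rough-in = (11 + 4·12 + 13)/6 = 72/6 = 12
te_HVAC install = (11 + 4·14 + 29)/6 = 96/6 = 16
te_Insulation = (1 + 4·2 + 9)/6 = 18/6 = 3
te_Drywall = (6 + 4·9 + 24)/6 = 66/6 = 11

Forward pass:
ES_Excavation = 0; EF_Excavation = 14
ES_Foundation = 0; EF_Foundation = 6
ES_Framing = 0; EF_Framing = 7
ES_Roofing = max(EF_Foundation=6, EF_Framing=7) = 7; EF_Roofing = 7+5 = 12
ES_Electrical rough-in = 12; EF_Electrical rough-in = 12+7 = 19
ES_Plumbing rough-in = max(EF_Excavation=14, EF_Roofing=12) = 14; EF_Plumbing rough-in = 14+12 = 26
ES_HVAC install = 6; EF_HVAC install = 6+16 = 22
ES_Insulation = max(EF_Roofing=12, EF_Plumbing rough-in=26) = 26; EF_Insulation = 26+3 = 29
ES_Drywall = max(EF_Foundation=6, EF_Electrical rough-in=19, EF_HVAC install=22, EF_Insulation=29) = 29; EF_Drywall = 29+11 = 40
Expected project duration μ = 40 days. Critical path: Excavation → Plumbing rough-in → Insulation → Drywall.

Backward pass:
LF_Drywall = 40; LS_Drywall = 40−11 = 29
LF_Insulation = LS_Drywall = 29; LS_Insulation = 29−3 = 26
LF_HVAC install = LS_Drywall = 29; LS_HVAC install = 29−16 = 13
LF_Plumbing rough-in = LS_Insulation = 26; LS_Plumbing rough-in = 26−12 = 14
LF_Electrical rough-in = LS_Drywall = 29; LS_Electrical rough-in = 29−7 = 22
LF_Roofing = min(LS_Electrical rough-in=22, LS_Plumbing rough-in=14, LS_Insulation=26) = 14; LS_Roofing = 14−5 = 9
LF_Framing = LS_Roofing = 9; LS_Framing = 9−7 = 2
LF_Foundation = min(LS_Roofing=9, LS_HVAC install=13, LS_Drywall=29) = 9; LS_Foundation = 9−6 = 3
LF_Excavation = LS_Plumbing rough-in = 14; LS_Excavation = 14−14 = 0
Slack_Framing = LS_Framing − ES_Framing = 2 − 0 = 2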